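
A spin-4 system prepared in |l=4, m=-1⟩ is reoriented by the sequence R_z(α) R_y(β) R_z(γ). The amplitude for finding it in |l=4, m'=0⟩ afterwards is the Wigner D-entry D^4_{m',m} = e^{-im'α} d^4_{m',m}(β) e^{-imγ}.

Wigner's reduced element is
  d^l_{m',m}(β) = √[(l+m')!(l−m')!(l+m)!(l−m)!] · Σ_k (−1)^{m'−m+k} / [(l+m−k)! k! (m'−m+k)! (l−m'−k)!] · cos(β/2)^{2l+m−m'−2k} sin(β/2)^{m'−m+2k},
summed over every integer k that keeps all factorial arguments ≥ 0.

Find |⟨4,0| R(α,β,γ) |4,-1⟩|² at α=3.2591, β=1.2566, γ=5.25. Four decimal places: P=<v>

Split into d^4_{0,-1}(β=1.2566) × two z-phases.
With c≡cos(β/2)=0.809028 and s≡sin(β/2)=0.587770, N=[24·24·6·120]^{1/2}=643.987578
k∈{0,1,2,3} keeps every argument non-negative
  k=0: (−1)^1·643.9876/(144)·0.8090^7·0.5878^1 = -0.596303
  k=1: (−1)^2·643.9876/(24)·0.8090^5·0.5878^3 = +1.888455
  k=2: (−1)^3·643.9876/(24)·0.8090^3·0.5878^5 = -0.996770
  k=3: (−1)^4·643.9876/(144)·0.8090^1·0.5878^7 = +0.087686
d^4_{0,-1}(1.2566) = -0.596303 +1.888455 -0.996770 +0.087686 = +0.383068
|D^4_{0,-1}|² = |d^4_{0,-1}(β)|² = (+0.383068)² = 0.146741 (the z-rotation phases have unit modulus)

P=0.1467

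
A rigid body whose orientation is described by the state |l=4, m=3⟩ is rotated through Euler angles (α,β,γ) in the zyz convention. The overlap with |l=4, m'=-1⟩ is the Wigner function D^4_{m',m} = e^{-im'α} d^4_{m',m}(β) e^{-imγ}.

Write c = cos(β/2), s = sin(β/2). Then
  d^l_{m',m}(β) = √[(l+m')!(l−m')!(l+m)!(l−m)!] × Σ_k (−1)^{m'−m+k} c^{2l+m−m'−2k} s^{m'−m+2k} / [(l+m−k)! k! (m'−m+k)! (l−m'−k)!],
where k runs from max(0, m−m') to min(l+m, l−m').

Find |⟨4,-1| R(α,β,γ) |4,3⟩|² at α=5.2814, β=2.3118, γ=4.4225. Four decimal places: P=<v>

P=0.2628

First d^4_{-1,3}(β=2.3118), then the phase factors e^{-i(-1)α} and e^{-i(3)γ}:
Half-angle: c=0.403095, s=0.915158. N=√(6·120·5040·1)=1904.940944
The bounds max(0,m−m')=4 and min(l+m,l−m')=5 give 2 terms
  k=4: (−1)^0·1904.9409/(144)·0.4031^4·0.9152^4 = +0.244982
  k=5: (−1)^1·1904.9409/(240)·0.4031^2·0.9152^6 = -0.757638
d^4_{-1,3}(2.3118) = +0.244982 -0.757638 = -0.512657
|D^4_{-1,3}|² = |d^4_{-1,3}(β)|² = (-0.512657)² = 0.262817 (the z-rotation phases have unit modulus)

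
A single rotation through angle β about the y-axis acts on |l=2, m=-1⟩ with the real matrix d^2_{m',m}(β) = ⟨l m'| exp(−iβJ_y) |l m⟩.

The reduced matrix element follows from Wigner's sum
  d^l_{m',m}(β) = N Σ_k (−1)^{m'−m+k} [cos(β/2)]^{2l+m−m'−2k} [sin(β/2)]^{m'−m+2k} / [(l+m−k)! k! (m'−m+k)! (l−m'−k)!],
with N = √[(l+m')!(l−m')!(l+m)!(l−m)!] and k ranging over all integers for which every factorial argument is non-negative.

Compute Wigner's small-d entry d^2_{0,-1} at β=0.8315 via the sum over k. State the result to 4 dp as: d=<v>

d=-0.6098

d^2_{0,-1}(β=0.8315) via Wigner's sum:
With c≡cos(β/2)=0.914814 and s≡sin(β/2)=0.403876, N=[2·2·1·6]^{1/2}=4.898979
k: max(0,(-1)−(0))=0 … min(2+(-1),2−(0))=1
  k=0: (−1)^1·4.8990/(2)·0.9148^3·0.4039^1 = -0.757394
  k=1: (−1)^2·4.8990/(2)·0.9148^1·0.4039^3 = +0.147623
d^2_{0,-1}(0.8315) = -0.757394 +0.147623 = -0.609771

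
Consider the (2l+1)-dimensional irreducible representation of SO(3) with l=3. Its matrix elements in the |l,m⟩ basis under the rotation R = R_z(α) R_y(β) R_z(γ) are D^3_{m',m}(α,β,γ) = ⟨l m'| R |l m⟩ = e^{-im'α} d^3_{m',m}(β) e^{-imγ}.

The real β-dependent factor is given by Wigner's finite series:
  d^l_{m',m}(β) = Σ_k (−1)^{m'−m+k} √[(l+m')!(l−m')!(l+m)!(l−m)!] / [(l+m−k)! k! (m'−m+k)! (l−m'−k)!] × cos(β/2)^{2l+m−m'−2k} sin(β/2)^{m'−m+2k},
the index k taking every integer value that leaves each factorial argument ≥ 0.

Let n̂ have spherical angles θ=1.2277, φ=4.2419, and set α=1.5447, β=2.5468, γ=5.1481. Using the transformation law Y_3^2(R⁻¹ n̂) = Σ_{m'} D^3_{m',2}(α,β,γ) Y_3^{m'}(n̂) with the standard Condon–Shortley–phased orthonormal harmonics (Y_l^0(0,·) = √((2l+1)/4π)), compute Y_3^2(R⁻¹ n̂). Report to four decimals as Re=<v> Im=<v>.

Re=0.2973 Im=0.1472

Need the full column D^3_{m',2} for m'=−3..3 at α=1.5447, β=2.5468, γ=5.1481.
cos(β/2)=0.293032, sin(β/2)=0.956103
d^3_{-3,2}: single k=5 term ⇒ +0.573473;  D = +0.466376+0.333714i
d^3_{-2,2}: k∈[4..5] ⇒ +0.358771 -0.763884 = -0.405112;  D = -0.244259+0.323193i
d^3_{-1,2}: k∈[3..4] ⇒ +0.139087 -0.740351 = -0.601263;  D = +0.470057+0.374919i
d^3_{0,2}: k∈[2..3] ⇒ +0.036917 -0.393014 = -0.356097;  D = +0.229234-0.272502i
d^3_{1,2}: k∈[1..2] ⇒ +0.006532 -0.139087 = -0.132555;  D = -0.099176-0.087949i
d^3_{2,2}: k∈[0..1] ⇒ +0.000633 -0.033701 = -0.033068;  D = -0.022578+0.024160i
d^3_{3,2}: single k=0 term ⇒ -0.005060;  D = +0.003606+0.003550i
Y_3^{m'}(θ=1.2277,φ=4.2419) and Σ D·Y over m':
  (+0.4664+0.3337i)·(+0.3440-0.0553i)  (-0.2443+0.3232i)·(-0.1796-0.2464i)  (+0.4701+0.3749i)·(+0.0599-0.1178i)  (+0.2292-0.2725i)·(-0.3056+0.0000i)  (-0.0992-0.0879i)·(-0.0599-0.1178i)  (-0.0226+0.0242i)·(-0.1796+0.2464i)  (+0.0036+0.0036i)·(-0.3440-0.0553i)
Y_3^2(R⁻¹ n̂) = +0.297296+0.147162i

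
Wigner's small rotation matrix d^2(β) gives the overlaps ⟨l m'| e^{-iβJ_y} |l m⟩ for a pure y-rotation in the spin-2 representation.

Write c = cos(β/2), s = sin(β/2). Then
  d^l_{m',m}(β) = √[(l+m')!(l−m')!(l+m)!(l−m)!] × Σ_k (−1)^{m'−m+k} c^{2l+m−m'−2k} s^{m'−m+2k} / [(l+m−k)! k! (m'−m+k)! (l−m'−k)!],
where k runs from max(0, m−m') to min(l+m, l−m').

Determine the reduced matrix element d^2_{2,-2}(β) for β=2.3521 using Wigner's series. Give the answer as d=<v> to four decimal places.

d^2_{2,-2}(β=2.3521) via Wigner's sum:
c=cos(2.3521/2)=0.384574, s=sin(2.3521/2)=0.923094; N=√[24·1·1·24]=24.000000
Admissible k: 0..0 (factorial args all ≥0)
  k=0: (−1)^4·24.0000/(24)·0.3846^0·0.9231^4 = +0.726079
d^2_{2,-2}(2.3521) = +0.726079

d=0.7261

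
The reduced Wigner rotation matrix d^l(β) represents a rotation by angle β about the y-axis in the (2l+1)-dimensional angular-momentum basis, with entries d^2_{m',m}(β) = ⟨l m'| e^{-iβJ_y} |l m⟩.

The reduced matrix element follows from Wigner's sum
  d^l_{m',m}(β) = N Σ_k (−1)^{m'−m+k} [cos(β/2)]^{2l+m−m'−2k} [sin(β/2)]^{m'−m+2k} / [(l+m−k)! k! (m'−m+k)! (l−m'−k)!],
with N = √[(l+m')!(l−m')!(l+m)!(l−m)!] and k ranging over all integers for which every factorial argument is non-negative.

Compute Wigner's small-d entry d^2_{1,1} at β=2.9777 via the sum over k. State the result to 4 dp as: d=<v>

d^2_{1,1}(β=2.9777) via Wigner's sum:
c=cos(2.9777/2)=0.081855, s=sin(2.9777/2)=0.996644; N=√[6·1·6·1]=6.000000
k: max(0,(1)−(1))=0 … min(2+(1),2−(1))=1
  k=0: (−1)^0·6.0000/(6)·0.0819^4·0.9966^0 = +0.000045
  k=1: (−1)^1·6.0000/(2)·0.0819^2·0.9966^2 = -0.019966
d^2_{1,1}(2.9777) = +0.000045 -0.019966 = -0.019921

d=-0.0199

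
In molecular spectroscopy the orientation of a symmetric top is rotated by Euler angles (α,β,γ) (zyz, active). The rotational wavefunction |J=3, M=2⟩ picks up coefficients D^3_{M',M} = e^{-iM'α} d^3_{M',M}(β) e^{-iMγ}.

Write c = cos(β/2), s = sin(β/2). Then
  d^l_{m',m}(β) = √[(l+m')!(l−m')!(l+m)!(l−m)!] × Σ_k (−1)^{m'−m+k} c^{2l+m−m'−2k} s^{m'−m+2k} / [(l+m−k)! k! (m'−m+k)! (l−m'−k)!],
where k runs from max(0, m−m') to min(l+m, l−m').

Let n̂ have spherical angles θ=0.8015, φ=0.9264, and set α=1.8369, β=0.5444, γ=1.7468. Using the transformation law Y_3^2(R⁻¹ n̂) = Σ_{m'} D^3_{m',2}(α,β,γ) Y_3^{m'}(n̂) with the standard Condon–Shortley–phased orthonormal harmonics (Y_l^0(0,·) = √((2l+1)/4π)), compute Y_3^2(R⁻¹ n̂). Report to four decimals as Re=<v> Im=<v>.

Re=0.2595 Im=-0.0784

Need the full column D^3_{m',2} for m'=−3..3 at α=1.8369, β=0.5444, γ=1.7468.
cos(β/2)=0.963182, sin(β/2)=0.268851
d^3_{-3,2}: single k=5 term ⇒ +0.003314;  D = -0.001430+0.002989i
d^3_{-2,2}: k∈[4..5] ⇒ +0.024234 -0.000378 = +0.023857;  D = +0.023471+0.004276i
d^3_{-1,2}: k∈[3..4] ⇒ +0.109822 -0.004278 = +0.105544;  D = -0.009055-0.105155i
d^3_{0,2}: k∈[2..3] ⇒ +0.340735 -0.026548 = +0.314188;  D = -0.294923+0.108327i
d^3_{1,2}: k∈[1..2] ⇒ +0.704779 -0.109822 = +0.594957;  D = +0.344776+0.484875i
d^3_{2,2}: k∈[0..1] ⇒ +0.798453 -0.311047 = +0.487406;  D = +0.308965-0.376968i
d^3_{3,2}: single k=0 term ⇒ -0.545920;  D = +0.498367+0.222843i
Y_3^{m'}(θ=0.8015,φ=0.9264) and Σ D·Y over m':
  (-0.0014+0.0030i)·(-0.1446-0.0548i)  (+0.0235+0.0043i)·(-0.1021-0.3524i)  (-0.0091-0.1052i)·(+0.1980-0.2635i)  (-0.2949+0.1083i)·(-0.1507+0.0000i)  (+0.3448+0.4849i)·(-0.1980-0.2635i)  (+0.3090-0.3770i)·(-0.1021+0.3524i)  (+0.4984+0.2228i)·(+0.1446-0.0548i)
Y_3^2(R⁻¹ n̂) = +0.259531-0.078378i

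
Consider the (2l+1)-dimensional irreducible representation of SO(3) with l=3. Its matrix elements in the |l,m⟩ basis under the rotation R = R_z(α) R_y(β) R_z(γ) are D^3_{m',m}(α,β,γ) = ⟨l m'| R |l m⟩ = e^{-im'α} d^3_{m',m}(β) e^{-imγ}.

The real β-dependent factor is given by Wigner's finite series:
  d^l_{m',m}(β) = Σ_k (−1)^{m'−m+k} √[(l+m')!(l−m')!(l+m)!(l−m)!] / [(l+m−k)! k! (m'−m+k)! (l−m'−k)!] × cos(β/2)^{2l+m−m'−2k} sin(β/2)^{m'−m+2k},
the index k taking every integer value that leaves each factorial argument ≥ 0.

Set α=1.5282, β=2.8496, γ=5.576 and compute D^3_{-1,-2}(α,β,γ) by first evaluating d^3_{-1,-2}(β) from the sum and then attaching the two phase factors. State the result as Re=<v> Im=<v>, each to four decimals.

First d^3_{-1,-2}(β=2.8496), then the phase factors e^{-i(-1)α} and e^{-i(-2)γ}:
With c≡cos(β/2)=0.145478 and s≡sin(β/2)=0.989361, N=[2·24·1·120]^{1/2}=75.894664
Admissible k: 0..1 (factorial args all ≥0)
  k=0: (−1)^1·75.8947/(24)·0.1455^5·0.9894^1 = -0.000204
  k=1: (−1)^2·75.8947/(12)·0.1455^3·0.9894^3 = +0.018858
d^3_{-1,-2}(2.8496) = -0.000204 +0.018858 = +0.018654
D = (+0.042583+0.999093i)·(+0.018654)·(+0.155789-0.987790i) = +0.018533+0.002119i

Re=0.0185 Im=0.0021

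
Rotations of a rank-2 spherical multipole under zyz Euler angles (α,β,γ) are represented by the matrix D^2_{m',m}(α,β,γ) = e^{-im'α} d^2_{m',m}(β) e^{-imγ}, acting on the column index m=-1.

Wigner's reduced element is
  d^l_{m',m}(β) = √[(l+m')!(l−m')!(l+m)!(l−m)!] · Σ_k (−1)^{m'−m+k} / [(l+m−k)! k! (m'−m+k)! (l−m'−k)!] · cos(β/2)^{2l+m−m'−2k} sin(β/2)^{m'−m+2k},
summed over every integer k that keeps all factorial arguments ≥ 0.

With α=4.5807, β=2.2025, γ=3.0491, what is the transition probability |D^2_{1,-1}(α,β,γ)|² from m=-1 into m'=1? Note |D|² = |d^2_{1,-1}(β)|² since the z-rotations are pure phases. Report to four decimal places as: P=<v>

D^2_{1,-1}(4.5807,2.2025,3.0491) = e^{-i·1·4.5807}·d^2_{1,-1}(2.2025)·e^{-i·-1·3.0491}. Compute d first:
c=cos(2.2025/2)=0.452482, s=sin(2.2025/2)=0.891774; N=√[6·1·1·6]=6.000000
Admissible k: 0..1 (factorial args all ≥0)
  k=0: (−1)^2·6.0000/(2)·0.4525^2·0.8918^2 = +0.488464
  k=1: (−1)^3·6.0000/(6)·0.4525^0·0.8918^4 = -0.632439
d^2_{1,-1}(2.2025) = +0.488464 -0.632439 = -0.143975
|D^2_{1,-1}|² = |d^2_{1,-1}(β)|² = (-0.143975)² = 0.020729 (the z-rotation phases have unit modulus)

P=0.0207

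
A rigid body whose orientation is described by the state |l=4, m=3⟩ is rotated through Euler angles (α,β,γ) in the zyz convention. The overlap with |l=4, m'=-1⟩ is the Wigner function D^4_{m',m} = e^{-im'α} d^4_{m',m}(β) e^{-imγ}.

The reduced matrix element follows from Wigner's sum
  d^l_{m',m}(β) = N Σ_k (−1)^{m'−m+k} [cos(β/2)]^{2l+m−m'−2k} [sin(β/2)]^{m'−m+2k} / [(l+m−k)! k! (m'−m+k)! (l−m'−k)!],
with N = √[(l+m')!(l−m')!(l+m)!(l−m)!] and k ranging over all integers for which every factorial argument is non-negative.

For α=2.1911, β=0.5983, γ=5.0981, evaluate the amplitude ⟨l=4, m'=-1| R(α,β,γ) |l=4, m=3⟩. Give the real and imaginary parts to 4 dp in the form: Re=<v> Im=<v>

Re=0.0674 Im=-0.0401

D^4_{-1,3}(2.1911,0.5983,5.0981) = e^{-i·-1·2.1911}·d^4_{-1,3}(0.5983)·e^{-i·3·5.0981}. Compute d first:
c=cos(0.5983/2)=0.955587, s=sin(0.5983/2)=0.294708; N=√[6·120·5040·1]=1904.940944
k: max(0,(3)−(-1))=4 … min(4+(3),4−(-1))=5
  k=4: (−1)^0·1904.9409/(144)·0.9556^4·0.2947^4 = +0.083209
  k=5: (−1)^1·1904.9409/(240)·0.9556^2·0.2947^6 = -0.004749
d^4_{-1,3}(0.5983) = +0.083209 -0.004749 = +0.078460
Phases: e^{-i·(-1)·2.1911}=-0.581282+0.813702i, e^{-i·(3)·5.0981}=-0.915654-0.401966i ⇒ D=+0.067423-0.040126i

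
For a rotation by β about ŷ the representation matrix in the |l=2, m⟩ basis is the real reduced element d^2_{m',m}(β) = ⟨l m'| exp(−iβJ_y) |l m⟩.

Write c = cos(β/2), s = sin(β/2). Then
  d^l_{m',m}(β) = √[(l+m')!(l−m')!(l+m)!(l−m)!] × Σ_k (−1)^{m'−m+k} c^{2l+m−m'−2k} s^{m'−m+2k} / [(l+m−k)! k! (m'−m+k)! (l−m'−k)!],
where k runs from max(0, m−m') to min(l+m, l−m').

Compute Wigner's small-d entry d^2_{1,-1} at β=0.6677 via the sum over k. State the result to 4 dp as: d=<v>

d=0.2760

d^2_{1,-1}(β=0.6677) via Wigner's sum:
Half-angle: c=0.944788, s=0.327683. N=√(6·1·1·6)=6.000000
The bounds max(0,m−m')=0 and min(l+m,l−m')=1 give 2 terms
  k=0: (−1)^2·6.0000/(2)·0.9448^2·0.3277^2 = +0.287539
  k=1: (−1)^3·6.0000/(6)·0.9448^0·0.3277^4 = -0.011530
d^2_{1,-1}(0.6677) = +0.287539 -0.011530 = +0.276010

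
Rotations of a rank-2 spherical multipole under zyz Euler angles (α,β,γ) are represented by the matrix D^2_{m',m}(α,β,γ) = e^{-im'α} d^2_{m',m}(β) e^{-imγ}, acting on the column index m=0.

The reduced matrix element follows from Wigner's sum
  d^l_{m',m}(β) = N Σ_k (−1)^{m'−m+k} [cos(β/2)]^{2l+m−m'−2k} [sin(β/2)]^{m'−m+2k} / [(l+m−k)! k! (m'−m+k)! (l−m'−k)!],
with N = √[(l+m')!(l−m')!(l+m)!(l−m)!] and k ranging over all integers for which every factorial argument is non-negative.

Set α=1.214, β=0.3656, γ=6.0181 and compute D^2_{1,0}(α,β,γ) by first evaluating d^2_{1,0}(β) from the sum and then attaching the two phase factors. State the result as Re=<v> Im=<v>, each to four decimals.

Re=-0.1428 Im=0.3832

Split into d^2_{1,0}(β=0.3656) × two z-phases.
Half-angle: c=0.983339, s=0.181784. N=√(6·1·2·2)=4.898979
The bounds max(0,m−m')=0 and min(l+m,l−m')=1 give 2 terms
  k=0: (−1)^1·4.8990/(2)·0.9833^3·0.1818^1 = -0.423389
  k=1: (−1)^2·4.8990/(2)·0.9833^1·0.1818^3 = +0.014469
d^2_{1,0}(0.3656) = -0.423389 +0.014469 = -0.408920
Phases: e^{-i·(1)·1.214}=+0.349274-0.937021i, e^{-i·(0)·6.0181}=+1.000000+0.000000i ⇒ D=-0.142825+0.383166i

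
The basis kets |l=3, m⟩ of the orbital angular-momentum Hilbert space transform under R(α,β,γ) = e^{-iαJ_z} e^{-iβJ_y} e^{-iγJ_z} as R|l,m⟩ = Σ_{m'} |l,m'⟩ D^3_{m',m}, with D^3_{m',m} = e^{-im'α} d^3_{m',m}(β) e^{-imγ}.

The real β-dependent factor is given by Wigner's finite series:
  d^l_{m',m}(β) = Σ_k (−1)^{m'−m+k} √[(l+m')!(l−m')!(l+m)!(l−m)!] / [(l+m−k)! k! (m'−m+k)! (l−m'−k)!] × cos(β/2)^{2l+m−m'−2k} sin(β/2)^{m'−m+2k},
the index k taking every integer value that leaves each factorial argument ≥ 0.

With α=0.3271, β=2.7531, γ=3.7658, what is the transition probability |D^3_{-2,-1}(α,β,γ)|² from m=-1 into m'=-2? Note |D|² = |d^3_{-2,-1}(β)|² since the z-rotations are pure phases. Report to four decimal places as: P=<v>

First d^3_{-2,-1}(β=2.7531), then the phase factors e^{-i(-2)α} and e^{-i(-1)γ}:
Half-angle: c=0.193027, s=0.981193. N=√(1·120·2·24)=75.894664
k: max(0,(-1)−(-2))=1 … min(3+(-1),3−(-2))=2
  k=1: (−1)^0·75.8947/(24)·0.1930^5·0.9812^1 = +0.000831
  k=2: (−1)^1·75.8947/(12)·0.1930^3·0.9812^3 = -0.042968
d^3_{-2,-1}(2.7531) = +0.000831 -0.042968 = -0.042137
|D^3_{-2,-1}|² = |d^3_{-2,-1}(β)|² = (-0.042137)² = 0.001776 (the z-rotation phases have unit modulus)

P=0.0018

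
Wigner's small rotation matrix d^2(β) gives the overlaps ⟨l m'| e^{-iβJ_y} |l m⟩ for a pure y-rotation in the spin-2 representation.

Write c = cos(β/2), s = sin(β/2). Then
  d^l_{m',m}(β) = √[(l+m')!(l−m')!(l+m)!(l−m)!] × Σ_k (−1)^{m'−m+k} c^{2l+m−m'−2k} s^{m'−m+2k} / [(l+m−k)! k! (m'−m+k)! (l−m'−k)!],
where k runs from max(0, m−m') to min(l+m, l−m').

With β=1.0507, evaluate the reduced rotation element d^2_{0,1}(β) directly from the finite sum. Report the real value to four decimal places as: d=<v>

d=0.5282

d^2_{0,1}(β=1.0507) via Wigner's sum:
Half-angle: c=0.865148, s=0.501516. N=√(2·2·6·1)=4.898979
Admissible k: 1..2 (factorial args all ≥0)
  k=1: (−1)^0·4.8990/(2)·0.8651^3·0.5015^1 = +0.795485
  k=2: (−1)^1·4.8990/(2)·0.8651^1·0.5015^3 = -0.267313
d^2_{0,1}(1.0507) = +0.795485 -0.267313 = +0.528172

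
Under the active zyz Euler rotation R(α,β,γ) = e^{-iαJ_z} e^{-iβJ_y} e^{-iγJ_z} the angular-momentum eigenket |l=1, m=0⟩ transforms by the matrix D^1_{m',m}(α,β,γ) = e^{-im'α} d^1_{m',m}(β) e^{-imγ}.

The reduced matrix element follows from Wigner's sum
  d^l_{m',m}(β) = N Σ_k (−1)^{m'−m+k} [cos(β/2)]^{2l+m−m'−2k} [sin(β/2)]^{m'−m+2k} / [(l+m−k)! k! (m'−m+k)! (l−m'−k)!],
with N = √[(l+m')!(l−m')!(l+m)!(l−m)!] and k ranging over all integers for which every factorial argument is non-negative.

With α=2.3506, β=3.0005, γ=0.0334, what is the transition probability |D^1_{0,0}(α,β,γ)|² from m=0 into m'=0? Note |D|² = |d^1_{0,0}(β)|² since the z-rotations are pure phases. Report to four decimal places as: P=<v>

P=0.9802

First d^1_{0,0}(β=3.0005), then the phase factors e^{-i(0)α} and e^{-i(0)γ}:
Half-angle: c=0.070488, s=0.997513. N=√(1·1·1·1)=1.000000
Admissible k: 0..1 (factorial args all ≥0)
  k=0: (−1)^0·1.0000/(1)·0.0705^2·0.9975^0 = +0.004969
  k=1: (−1)^1·1.0000/(1)·0.0705^0·0.9975^2 = -0.995031
d^1_{0,0}(3.0005) = +0.004969 -0.995031 = -0.990063
|D^1_{0,0}|² = |d^1_{0,0}(β)|² = (-0.990063)² = 0.980225 (the z-rotation phases have unit modulus)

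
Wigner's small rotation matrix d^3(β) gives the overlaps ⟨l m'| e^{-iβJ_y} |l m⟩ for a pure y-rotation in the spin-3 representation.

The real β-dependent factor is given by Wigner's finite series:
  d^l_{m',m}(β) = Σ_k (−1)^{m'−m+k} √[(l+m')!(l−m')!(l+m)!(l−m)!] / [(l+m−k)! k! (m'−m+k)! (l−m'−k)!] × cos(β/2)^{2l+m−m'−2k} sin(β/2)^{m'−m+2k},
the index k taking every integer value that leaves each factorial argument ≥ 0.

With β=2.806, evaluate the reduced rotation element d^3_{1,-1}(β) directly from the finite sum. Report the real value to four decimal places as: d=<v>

d=0.7123

d^3_{1,-1}(β=2.806) via Wigner's sum:
c=cos(2.806/2)=0.167010, s=sin(2.806/2)=0.985955; N=√[24·2·2·24]=48.000000
k∈{0,1,2} keeps every argument non-negative
  k=0: (−1)^2·48.0000/(8)·0.1670^4·0.9860^2 = +0.004538
  k=1: (−1)^3·48.0000/(6)·0.1670^2·0.9860^4 = -0.210865
  k=2: (−1)^4·48.0000/(48)·0.1670^0·0.9860^6 = +0.918635
d^3_{1,-1}(2.806) = +0.004538 -0.210865 +0.918635 = +0.712308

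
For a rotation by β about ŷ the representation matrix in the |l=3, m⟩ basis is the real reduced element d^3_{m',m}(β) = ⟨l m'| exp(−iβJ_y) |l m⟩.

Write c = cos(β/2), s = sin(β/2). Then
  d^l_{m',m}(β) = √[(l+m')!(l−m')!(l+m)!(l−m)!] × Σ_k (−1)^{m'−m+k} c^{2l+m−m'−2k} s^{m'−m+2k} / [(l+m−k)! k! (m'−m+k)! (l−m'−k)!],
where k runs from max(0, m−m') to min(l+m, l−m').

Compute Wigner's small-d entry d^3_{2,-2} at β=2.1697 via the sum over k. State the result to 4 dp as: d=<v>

d=0.1888

d^3_{2,-2}(β=2.1697) via Wigner's sum:
With c≡cos(β/2)=0.467045 and s≡sin(β/2)=0.884233, N=[120·1·1·120]^{1/2}=120.000000
k: max(0,(-2)−(2))=0 … min(3+(-2),3−(2))=1
  k=0: (−1)^4·120.0000/(24)·0.4670^2·0.8842^4 = +0.666739
  k=1: (−1)^5·120.0000/(120)·0.4670^0·0.8842^6 = -0.477971
d^3_{2,-2}(2.1697) = +0.666739 -0.477971 = +0.188768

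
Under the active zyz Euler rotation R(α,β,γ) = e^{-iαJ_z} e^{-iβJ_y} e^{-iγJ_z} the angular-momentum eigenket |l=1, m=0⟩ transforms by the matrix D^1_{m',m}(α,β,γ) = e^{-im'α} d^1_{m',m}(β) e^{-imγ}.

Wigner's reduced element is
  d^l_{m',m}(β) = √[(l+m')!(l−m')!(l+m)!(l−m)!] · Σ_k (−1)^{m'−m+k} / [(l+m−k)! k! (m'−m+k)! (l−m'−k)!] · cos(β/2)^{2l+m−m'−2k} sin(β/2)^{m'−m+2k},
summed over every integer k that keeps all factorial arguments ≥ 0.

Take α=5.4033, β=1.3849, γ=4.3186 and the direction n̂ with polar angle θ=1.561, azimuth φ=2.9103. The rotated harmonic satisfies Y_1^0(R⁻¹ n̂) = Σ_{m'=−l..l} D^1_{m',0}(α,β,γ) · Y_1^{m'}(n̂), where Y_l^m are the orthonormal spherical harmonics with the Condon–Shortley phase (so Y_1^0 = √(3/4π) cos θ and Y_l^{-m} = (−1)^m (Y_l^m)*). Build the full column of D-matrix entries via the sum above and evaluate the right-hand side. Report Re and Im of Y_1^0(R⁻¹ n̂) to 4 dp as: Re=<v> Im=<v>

Re=-0.3818 Im=0.0000

Need the full column D^1_{m',0} for m'=−1..1 at α=5.4033, β=1.3849, γ=4.3186.
cos(β/2)=0.769684, sin(β/2)=0.638425
d^1_{-1,0}: single k=1 term ⇒ +0.694924;  D = +0.442833-0.535554i
d^1_{0,0}: k∈[0..1] ⇒ +0.592414 -0.407586 = +0.184827;  D = +0.184827+0.000000i
d^1_{1,0}: single k=0 term ⇒ -0.694924;  D = -0.442833-0.535554i
Y_1^{m'}(θ=1.561,φ=2.9103) and Σ D·Y over m':
  (+0.4428-0.5356i)·(-0.3363-0.0792i)  (+0.1848+0.0000i)·(+0.0048+0.0000i)  (-0.4428-0.5356i)·(+0.3363-0.0792i)
Y_1^0(R⁻¹ n̂) = -0.381773+0.000000i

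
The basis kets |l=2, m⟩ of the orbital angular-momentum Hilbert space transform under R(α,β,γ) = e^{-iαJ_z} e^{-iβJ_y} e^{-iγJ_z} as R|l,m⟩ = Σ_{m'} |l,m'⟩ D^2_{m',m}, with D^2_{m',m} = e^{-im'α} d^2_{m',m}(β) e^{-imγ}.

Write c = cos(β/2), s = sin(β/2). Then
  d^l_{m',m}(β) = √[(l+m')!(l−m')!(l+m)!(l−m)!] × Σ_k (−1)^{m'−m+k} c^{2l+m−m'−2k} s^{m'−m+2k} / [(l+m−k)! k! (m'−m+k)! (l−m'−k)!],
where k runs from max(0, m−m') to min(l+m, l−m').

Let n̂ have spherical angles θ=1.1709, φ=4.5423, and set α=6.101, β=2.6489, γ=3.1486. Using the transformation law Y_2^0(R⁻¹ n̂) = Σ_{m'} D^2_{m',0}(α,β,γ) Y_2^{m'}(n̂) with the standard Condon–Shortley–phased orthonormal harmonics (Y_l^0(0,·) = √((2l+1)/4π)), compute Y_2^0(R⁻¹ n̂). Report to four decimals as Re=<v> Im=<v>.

Need the full column D^2_{m',0} for m'=−2..2 at α=6.101, β=2.6489, γ=3.1486.
cos(β/2)=0.243862, sin(β/2)=0.969810
d^2_{-2,0}: single k=2 term ⇒ +0.137005;  D = +0.128011-0.048823i
d^2_{-1,0}: k∈[1..2] ⇒ +0.034451 -0.544854 = -0.510403;  D = -0.501956+0.092474i
d^2_{0,0}: k∈[0..2] ⇒ +0.003537 -0.223729 +0.884599 = +0.664407;  D = +0.664407+0.000000i
d^2_{1,0}: k∈[0..1] ⇒ -0.034451 +0.544854 = +0.510403;  D = +0.501956+0.092474i
d^2_{2,0}: single k=0 term ⇒ +0.137005;  D = +0.128011+0.048823i
Y_2^{m'}(θ=1.1709,φ=4.5423) and Σ D·Y over m':
  (+0.1280-0.0488i)·(-0.3089-0.1093i)  (-0.5020+0.0925i)·(-0.0469+0.2730i)  (+0.6644+0.0000i)·(-0.1720+0.0000i)  (+0.5020+0.0925i)·(+0.0469+0.2730i)  (+0.1280+0.0488i)·(-0.3089+0.1093i)
Y_2^0(R⁻¹ n̂) = -0.207458+0.000000i

Re=-0.2075 Im=0.0000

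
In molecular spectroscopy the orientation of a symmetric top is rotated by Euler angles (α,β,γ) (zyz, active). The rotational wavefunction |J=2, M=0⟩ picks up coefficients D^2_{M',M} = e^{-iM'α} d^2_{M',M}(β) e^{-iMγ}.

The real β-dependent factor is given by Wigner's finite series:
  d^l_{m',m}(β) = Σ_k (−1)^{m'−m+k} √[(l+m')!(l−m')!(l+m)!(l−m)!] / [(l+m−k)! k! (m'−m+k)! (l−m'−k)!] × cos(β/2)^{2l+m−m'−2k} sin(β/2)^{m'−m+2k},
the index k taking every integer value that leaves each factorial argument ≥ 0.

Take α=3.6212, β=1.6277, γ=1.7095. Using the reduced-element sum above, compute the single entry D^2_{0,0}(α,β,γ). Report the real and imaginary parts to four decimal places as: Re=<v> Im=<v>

Split into d^2_{0,0}(β=1.6277) × two z-phases.
Half-angle: c=0.686705, s=0.726936. N=√(2·2·2·2)=4.000000
k: max(0,(0)−(0))=0 … min(2+(0),2−(0))=2
  k=0: (−1)^0·4.0000/(4)·0.6867^4·0.7269^0 = +0.222372
  k=1: (−1)^1·4.0000/(1)·0.6867^2·0.7269^2 = -0.996765
  k=2: (−1)^2·4.0000/(4)·0.6867^0·0.7269^4 = +0.279245
d^2_{0,0}(1.6277) = +0.222372 -0.996765 +0.279245 = -0.495148
Attach z-rotation phases: D = e^{-i(0)(3.6212)}·(-0.495148)·e^{-i(0)(1.7095)} = -0.495148+0.000000i

Re=-0.4951 Im=0.0000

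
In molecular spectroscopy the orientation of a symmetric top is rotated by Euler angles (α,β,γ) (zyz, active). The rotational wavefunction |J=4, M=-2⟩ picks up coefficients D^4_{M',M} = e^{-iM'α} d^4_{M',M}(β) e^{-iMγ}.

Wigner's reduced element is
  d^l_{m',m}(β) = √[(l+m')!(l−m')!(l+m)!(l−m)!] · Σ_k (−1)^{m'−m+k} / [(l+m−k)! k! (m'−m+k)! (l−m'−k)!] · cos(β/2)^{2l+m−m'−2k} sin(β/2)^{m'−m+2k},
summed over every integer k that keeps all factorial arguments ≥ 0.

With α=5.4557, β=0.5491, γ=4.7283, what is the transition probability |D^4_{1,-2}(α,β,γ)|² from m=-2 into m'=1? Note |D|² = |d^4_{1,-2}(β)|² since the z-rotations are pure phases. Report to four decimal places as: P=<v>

D^4_{1,-2}(5.4557,0.5491,4.7283) = e^{-i·1·5.4557}·d^4_{1,-2}(0.5491)·e^{-i·-2·4.7283}. Compute d first:
With c≡cos(β/2)=0.962547 and s≡sin(β/2)=0.271114, N=[120·6·2·720]^{1/2}=1018.233765
k∈{0,1,2} keeps every argument non-negative
  k=0: (−1)^3·1018.2338/(72)·0.9625^5·0.2711^3 = -0.232852
  k=1: (−1)^4·1018.2338/(48)·0.9625^3·0.2711^5 = +0.027710
  k=2: (−1)^5·1018.2338/(240)·0.9625^1·0.2711^7 = -0.000440
d^4_{1,-2}(0.5491) = -0.232852 +0.027710 -0.000440 = -0.205582
|D^4_{1,-2}|² = |d^4_{1,-2}(β)|² = (-0.205582)² = 0.042264 (the z-rotation phases have unit modulus)

P=0.0423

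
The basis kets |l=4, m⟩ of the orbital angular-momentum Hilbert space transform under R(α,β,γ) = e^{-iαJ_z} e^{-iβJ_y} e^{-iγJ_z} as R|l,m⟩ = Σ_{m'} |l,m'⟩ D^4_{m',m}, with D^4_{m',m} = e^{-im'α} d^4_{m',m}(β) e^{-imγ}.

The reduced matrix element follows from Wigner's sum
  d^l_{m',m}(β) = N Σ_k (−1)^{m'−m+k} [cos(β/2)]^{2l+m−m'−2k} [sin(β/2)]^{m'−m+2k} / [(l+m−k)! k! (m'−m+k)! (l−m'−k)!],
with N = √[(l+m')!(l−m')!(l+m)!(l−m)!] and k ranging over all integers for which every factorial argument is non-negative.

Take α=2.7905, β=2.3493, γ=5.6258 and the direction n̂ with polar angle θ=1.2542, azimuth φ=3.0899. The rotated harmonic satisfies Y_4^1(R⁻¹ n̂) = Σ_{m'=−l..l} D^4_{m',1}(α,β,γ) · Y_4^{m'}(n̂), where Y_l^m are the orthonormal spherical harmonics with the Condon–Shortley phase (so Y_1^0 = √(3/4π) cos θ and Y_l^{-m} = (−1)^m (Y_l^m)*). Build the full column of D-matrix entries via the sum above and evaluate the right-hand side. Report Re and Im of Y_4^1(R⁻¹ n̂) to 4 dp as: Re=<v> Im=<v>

Need the full column D^4_{m',1} for m'=−4..4 at α=2.7905, β=2.3493, γ=5.6258.
cos(β/2)=0.385866, sin(β/2)=0.922555
d^4_{-4,1}: single k=5 term ⇒ +0.287319;  D = +0.210818-0.195213i
d^4_{-3,1}: k∈[4..5] ⇒ +0.212439 -0.728612 = -0.516173;  D = +0.476249-0.199053i
d^4_{-2,1}: k∈[3..5] ⇒ +0.094989 -0.814473 +0.931147 = +0.211663;  D = +0.211450-0.009479i
d^4_{-1,1}: k∈[2..5] ⇒ +0.028093 -0.481766 +1.376948 -0.524732 = +0.398543;  D = -0.379994-0.120171i
d^4_{0,1}: k∈[1..4] ⇒ +0.005255 -0.180229 +1.030236 -0.981515 = -0.126253;  D = -0.099941-0.077147i
d^4_{1,1}: k∈[0..3] ⇒ +0.000491 -0.042140 +0.481766 -0.917965 = -0.477848;  D = +0.254764+0.404269i
d^4_{2,1}: k∈[0..2] ⇒ -0.004985 +0.142484 -0.542982 = -0.405484;  D = -0.085013-0.396472i
d^4_{3,1}: k∈[0..1] ⇒ +0.022298 -0.212439 = -0.190140;  D = -0.026508+0.188284i
d^4_{4,1}: single k=0 term ⇒ -0.050264;  D = +0.023698-0.044326i
Y_4^{m'}(θ=1.2542,φ=3.0899) and Σ D·Y over m':
  (+0.2108-0.1952i)·(+0.3532+0.0741i)  (+0.4762-0.1991i)·(-0.3304-0.0517i)  (+0.2115-0.0095i)·(-0.0966-0.0100i)  (-0.3800-0.1202i)·(+0.3245+0.0168i)  (-0.0999-0.0771i)·(+0.0445+0.0000i)  (+0.2548+0.4043i)·(-0.3245+0.0168i)  (-0.0850-0.3965i)·(-0.0966+0.0100i)  (-0.0265+0.1883i)·(+0.3304-0.0517i)  (+0.0237-0.0443i)·(+0.3532-0.0741i)
Y_4^1(R⁻¹ n̂) = -0.296195-0.105469i

Re=-0.2962 Im=-0.1055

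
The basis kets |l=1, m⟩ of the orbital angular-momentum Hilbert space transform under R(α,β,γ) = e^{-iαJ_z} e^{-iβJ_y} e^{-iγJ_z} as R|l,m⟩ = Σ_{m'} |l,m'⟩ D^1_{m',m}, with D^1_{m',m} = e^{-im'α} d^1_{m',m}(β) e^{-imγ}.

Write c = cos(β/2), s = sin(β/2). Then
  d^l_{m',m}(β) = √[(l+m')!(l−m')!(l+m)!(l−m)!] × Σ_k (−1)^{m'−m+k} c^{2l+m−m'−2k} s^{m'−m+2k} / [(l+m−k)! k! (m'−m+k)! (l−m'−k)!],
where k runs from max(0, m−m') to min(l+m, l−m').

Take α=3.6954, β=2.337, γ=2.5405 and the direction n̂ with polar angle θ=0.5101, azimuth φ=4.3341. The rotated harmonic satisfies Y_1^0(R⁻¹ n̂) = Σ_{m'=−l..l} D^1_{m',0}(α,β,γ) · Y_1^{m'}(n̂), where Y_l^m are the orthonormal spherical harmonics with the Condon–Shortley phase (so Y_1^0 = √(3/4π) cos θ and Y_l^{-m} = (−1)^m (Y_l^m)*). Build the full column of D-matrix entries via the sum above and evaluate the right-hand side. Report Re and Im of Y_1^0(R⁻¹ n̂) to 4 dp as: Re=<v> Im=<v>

Need the full column D^1_{m',0} for m'=−1..1 at α=3.6954, β=2.337, γ=2.5405.
cos(β/2)=0.391532, sin(β/2)=0.920164
d^1_{-1,0}: single k=1 term ⇒ +0.509505;  D = -0.433348-0.267963i
d^1_{0,0}: k∈[0..1] ⇒ +0.153298 -0.846702 = -0.693405;  D = -0.693405+0.000000i
d^1_{1,0}: single k=0 term ⇒ -0.509505;  D = +0.433348-0.267963i
Y_1^{m'}(θ=0.5101,φ=4.3341) and Σ D·Y over m':
  (-0.4333-0.2680i)·(-0.0623+0.1568i)  (-0.6934+0.0000i)·(+0.4264+0.0000i)  (+0.4333-0.2680i)·(+0.0623+0.1568i)
Y_1^0(R⁻¹ n̂) = -0.157656+0.000000i

Re=-0.1577 Im=0.0000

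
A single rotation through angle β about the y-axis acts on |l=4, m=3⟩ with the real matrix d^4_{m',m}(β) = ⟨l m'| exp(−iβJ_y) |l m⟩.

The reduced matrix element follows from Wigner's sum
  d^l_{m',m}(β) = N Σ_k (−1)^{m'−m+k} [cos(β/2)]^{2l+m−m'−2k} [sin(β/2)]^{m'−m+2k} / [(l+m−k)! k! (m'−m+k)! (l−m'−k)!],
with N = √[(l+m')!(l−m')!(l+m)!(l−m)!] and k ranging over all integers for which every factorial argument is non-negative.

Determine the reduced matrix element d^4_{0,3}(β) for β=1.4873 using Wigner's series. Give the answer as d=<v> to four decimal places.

d^4_{0,3}(β=1.4873) via Wigner's sum:
With c≡cos(β/2)=0.736002 and s≡sin(β/2)=0.676979, N=[24·24·5040·1]^{1/2}=1703.830978
k∈{3,4} keeps every argument non-negative
  k=3: (−1)^0·1703.8310/(144)·0.7360^5·0.6770^3 = +0.792840
  k=4: (−1)^1·1703.8310/(144)·0.7360^3·0.6770^5 = -0.670776
d^4_{0,3}(1.4873) = +0.792840 -0.670776 = +0.122065

d=0.1221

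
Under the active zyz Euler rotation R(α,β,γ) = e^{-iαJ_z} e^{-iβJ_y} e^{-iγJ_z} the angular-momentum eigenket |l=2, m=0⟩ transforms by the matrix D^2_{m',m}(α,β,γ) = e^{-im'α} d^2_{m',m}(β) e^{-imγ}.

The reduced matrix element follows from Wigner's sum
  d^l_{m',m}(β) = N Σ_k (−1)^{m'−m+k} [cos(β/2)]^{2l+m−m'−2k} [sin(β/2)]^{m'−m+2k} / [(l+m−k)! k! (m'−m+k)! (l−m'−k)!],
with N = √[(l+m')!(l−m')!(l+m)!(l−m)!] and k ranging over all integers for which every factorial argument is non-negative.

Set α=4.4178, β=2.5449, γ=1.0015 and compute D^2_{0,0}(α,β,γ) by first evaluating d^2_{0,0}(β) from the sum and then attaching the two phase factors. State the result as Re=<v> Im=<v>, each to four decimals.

Re=0.5264 Im=0.0000

Split into d^2_{0,0}(β=2.5449) × two z-phases.
c=cos(2.5449/2)=0.293940, s=sin(2.5449/2)=0.955824; N=√[2·2·2·2]=4.000000
Admissible k: 0..2 (factorial args all ≥0)
  k=0: (−1)^0·4.0000/(4)·0.2939^4·0.9558^0 = +0.007465
  k=1: (−1)^1·4.0000/(1)·0.2939^2·0.9558^2 = -0.315743
  k=2: (−1)^2·4.0000/(4)·0.2939^0·0.9558^4 = +0.834664
d^2_{0,0}(2.5449) = +0.007465 -0.315743 +0.834664 = +0.526386
D = (+1.000000+0.000000i)·(+0.526386)·(+1.000000+0.000000i) = +0.526386+0.000000i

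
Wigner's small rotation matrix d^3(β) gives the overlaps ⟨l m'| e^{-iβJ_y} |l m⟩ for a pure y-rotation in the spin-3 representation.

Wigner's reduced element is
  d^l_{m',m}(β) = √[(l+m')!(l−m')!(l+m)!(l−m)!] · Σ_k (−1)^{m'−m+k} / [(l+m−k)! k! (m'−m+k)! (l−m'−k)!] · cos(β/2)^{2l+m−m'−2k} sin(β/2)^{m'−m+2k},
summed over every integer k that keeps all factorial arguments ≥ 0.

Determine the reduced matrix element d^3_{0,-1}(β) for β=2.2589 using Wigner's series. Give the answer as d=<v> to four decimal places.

d^3_{0,-1}(β=2.2589) via Wigner's sum:
c=cos(2.2589/2)=0.427157, s=sin(2.2589/2)=0.904177; N=√[6·6·2·24]=41.569219
Admissible k: 0..2 (factorial args all ≥0)
  k=0: (−1)^1·41.5692/(12)·0.4272^5·0.9042^1 = -0.044543
  k=1: (−1)^2·41.5692/(4)·0.4272^3·0.9042^3 = +0.598737
  k=2: (−1)^3·41.5692/(12)·0.4272^1·0.9042^5 = -0.894224
d^3_{0,-1}(2.2589) = -0.044543 +0.598737 -0.894224 = -0.340031

d=-0.3400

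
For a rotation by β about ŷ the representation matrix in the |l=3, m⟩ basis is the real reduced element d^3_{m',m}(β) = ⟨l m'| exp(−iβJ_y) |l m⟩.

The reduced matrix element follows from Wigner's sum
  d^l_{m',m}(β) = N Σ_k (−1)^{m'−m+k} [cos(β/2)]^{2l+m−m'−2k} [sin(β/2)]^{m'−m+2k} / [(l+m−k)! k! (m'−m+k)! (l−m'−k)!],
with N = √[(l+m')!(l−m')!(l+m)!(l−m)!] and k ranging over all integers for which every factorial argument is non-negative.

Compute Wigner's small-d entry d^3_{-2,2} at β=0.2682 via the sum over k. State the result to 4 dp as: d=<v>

d=0.0016

d^3_{-2,2}(β=0.2682) via Wigner's sum:
Half-angle: c=0.991022, s=0.133698. N=√(1·120·120·1)=120.000000
k∈{4,5} keeps every argument non-negative
  k=4: (−1)^0·120.0000/(24)·0.9910^2·0.1337^4 = +0.001569
  k=5: (−1)^1·120.0000/(120)·0.9910^0·0.1337^6 = -0.000006
d^3_{-2,2}(0.2682) = +0.001569 -0.000006 = +0.001563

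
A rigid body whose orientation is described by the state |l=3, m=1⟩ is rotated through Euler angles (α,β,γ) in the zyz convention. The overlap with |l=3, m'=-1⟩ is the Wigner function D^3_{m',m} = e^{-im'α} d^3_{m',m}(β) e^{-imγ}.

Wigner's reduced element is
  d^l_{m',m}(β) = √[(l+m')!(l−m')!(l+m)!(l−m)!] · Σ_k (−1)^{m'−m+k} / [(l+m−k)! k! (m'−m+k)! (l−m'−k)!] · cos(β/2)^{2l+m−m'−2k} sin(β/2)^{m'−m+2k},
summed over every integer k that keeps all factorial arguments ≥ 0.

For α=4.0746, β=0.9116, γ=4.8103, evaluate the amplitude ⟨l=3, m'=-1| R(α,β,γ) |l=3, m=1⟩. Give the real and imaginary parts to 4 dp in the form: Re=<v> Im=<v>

Re=0.3861 Im=-0.3495

Split into d^3_{-1,1}(β=0.9116) × two z-phases.
With c≡cos(β/2)=0.897909 and s≡sin(β/2)=0.440181, N=[2·24·24·2]^{1/2}=48.000000
k∈{2,3,4} keeps every argument non-negative
  k=2: (−1)^0·48.0000/(8)·0.8979^4·0.4402^2 = +0.755689
  k=3: (−1)^1·48.0000/(6)·0.8979^2·0.4402^4 = -0.242147
  k=4: (−1)^2·48.0000/(48)·0.8979^0·0.4402^6 = +0.007274
d^3_{-1,1}(0.9116) = +0.755689 -0.242147 +0.007274 = +0.520816
Phases: e^{-i·(-1)·4.0746}=-0.595421-0.803414i, e^{-i·(1)·4.8103}=+0.097755+0.995211i ⇒ D=+0.386113-0.349523i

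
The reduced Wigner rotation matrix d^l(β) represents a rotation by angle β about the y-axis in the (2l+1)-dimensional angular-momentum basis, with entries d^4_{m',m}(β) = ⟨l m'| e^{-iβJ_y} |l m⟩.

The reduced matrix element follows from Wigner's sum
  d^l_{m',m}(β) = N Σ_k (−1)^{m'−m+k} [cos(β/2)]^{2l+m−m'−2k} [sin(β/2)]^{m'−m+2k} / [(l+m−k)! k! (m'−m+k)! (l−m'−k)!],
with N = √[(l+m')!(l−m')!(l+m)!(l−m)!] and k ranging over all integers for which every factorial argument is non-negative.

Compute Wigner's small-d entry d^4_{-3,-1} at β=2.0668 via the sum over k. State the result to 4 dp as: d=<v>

d=-0.3893

d^4_{-3,-1}(β=2.0668) via Wigner's sum:
With c≡cos(β/2)=0.511901 and s≡sin(β/2)=0.859044, N=[1·5040·6·120]^{1/2}=1904.940944
Admissible k: 2..3 (factorial args all ≥0)
  k=2: (−1)^0·1904.9409/(240)·0.5119^6·0.8590^2 = +0.105394
  k=3: (−1)^1·1904.9409/(144)·0.5119^4·0.8590^4 = -0.494681
d^4_{-3,-1}(2.0668) = +0.105394 -0.494681 = -0.389287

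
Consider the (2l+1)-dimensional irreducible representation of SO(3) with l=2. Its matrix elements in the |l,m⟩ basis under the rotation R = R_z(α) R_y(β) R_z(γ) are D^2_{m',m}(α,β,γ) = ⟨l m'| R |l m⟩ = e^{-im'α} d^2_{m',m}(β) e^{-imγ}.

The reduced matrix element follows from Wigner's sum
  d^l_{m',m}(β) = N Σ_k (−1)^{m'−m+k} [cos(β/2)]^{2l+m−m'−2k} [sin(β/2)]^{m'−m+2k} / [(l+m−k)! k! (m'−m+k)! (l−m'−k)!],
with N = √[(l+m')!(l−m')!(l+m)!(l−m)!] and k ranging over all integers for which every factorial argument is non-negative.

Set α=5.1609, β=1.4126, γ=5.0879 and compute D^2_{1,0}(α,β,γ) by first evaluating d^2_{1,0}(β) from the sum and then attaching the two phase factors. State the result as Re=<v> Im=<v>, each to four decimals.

First d^2_{1,0}(β=1.4126), then the phase factors e^{-i(1)α} and e^{-i(0)γ}:
With c≡cos(β/2)=0.760768 and s≡sin(β/2)=0.649023, N=[6·1·2·2]^{1/2}=4.898979
k: max(0,(0)−(1))=0 … min(2+(0),2−(1))=1
  k=0: (−1)^1·4.8990/(2)·0.7608^3·0.6490^1 = -0.699993
  k=1: (−1)^2·4.8990/(2)·0.7608^1·0.6490^3 = +0.509459
d^2_{1,0}(1.4126) = -0.699993 +0.509459 = -0.190534
Attach z-rotation phases: D = e^{-i(1)(5.1609)}·(-0.190534)·e^{-i(0)(5.0879)} = -0.082620-0.171689i

Re=-0.0826 Im=-0.1717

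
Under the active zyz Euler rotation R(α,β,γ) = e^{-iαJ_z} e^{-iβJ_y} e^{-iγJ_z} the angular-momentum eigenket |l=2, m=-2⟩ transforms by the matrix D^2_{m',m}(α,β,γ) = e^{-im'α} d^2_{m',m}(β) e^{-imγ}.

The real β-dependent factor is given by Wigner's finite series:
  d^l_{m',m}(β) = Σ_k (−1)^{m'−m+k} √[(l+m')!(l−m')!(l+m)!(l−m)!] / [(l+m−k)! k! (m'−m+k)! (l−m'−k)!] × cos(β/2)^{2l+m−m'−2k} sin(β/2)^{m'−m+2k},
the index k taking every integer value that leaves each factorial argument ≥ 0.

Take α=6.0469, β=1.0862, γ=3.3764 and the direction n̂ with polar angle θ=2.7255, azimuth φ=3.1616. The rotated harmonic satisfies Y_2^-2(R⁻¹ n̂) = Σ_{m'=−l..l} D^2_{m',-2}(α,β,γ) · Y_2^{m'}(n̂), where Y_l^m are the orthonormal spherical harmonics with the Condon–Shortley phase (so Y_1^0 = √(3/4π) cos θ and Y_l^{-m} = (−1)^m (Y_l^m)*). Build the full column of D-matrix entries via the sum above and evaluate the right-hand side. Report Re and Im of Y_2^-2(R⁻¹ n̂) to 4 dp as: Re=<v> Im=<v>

Re=0.1094 Im=0.1112

Need the full column D^2_{m',-2} for m'=−2..2 at α=6.0469, β=1.0862, γ=3.3764.
cos(β/2)=0.856111, sin(β/2)=0.516792
d^2_{-2,-2}: single k=0 term ⇒ +0.537180;  D = +0.537178-0.001588i
d^2_{-1,-2}: single k=0 term ⇒ -0.648539;  D = -0.630965-0.149954i
d^2_{0,-2}: single k=0 term ⇒ +0.479477;  D = +0.427570+0.216984i
d^2_{1,-2}: single k=0 term ⇒ -0.236324;  D = -0.179849-0.153308i
d^2_{2,-2}: single k=0 term ⇒ +0.071329;  D = +0.041943+0.057694i
Y_2^{m'}(θ=2.7255,φ=3.1616) and Σ D·Y over m':
  (+0.5372-0.0016i)·(+0.0631-0.0025i)  (-0.6310-0.1500i)·(+0.2856-0.0057i)  (+0.4276+0.2170i)·(+0.4762+0.0000i)  (-0.1798-0.1533i)·(-0.2856-0.0057i)  (+0.0419+0.0577i)·(+0.0631+0.0025i)
Y_2^-2(R⁻¹ n̂) = +0.109427+0.111208i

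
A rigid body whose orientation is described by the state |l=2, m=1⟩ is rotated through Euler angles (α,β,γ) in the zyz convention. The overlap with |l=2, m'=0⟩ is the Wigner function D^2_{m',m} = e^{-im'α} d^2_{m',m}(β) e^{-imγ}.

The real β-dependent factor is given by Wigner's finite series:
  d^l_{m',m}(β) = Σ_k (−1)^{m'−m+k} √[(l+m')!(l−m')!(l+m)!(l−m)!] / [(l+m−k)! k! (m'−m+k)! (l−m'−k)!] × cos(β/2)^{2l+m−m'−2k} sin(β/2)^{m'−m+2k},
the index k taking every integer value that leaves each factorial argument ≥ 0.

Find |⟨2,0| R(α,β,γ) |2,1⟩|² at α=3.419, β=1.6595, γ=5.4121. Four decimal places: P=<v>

P=0.0117

D^2_{0,1}(3.419,1.6595,5.4121) = e^{-i·0·3.419}·d^2_{0,1}(1.6595)·e^{-i·1·5.4121}. Compute d first:
With c≡cos(β/2)=0.675060 and s≡sin(β/2)=0.737763, N=[2·2·6·1]^{1/2}=4.898979
Admissible k: 1..2 (factorial args all ≥0)
  k=1: (−1)^0·4.8990/(2)·0.6751^3·0.7378^1 = +0.555930
  k=2: (−1)^1·4.8990/(2)·0.6751^1·0.7378^3 = -0.664000
d^2_{0,1}(1.6595) = +0.555930 -0.664000 = -0.108070
|D^2_{0,1}|² = |d^2_{0,1}(β)|² = (-0.108070)² = 0.011679 (the z-rotation phases have unit modulus)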